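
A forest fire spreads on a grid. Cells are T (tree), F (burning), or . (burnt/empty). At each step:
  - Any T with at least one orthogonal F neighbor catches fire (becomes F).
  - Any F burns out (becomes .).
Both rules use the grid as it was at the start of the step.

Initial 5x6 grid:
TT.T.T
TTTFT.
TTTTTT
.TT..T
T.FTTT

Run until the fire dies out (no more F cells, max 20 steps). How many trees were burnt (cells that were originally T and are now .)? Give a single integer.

Step 1: +6 fires, +2 burnt (F count now 6)
Step 2: +5 fires, +6 burnt (F count now 5)
Step 3: +5 fires, +5 burnt (F count now 5)
Step 4: +3 fires, +5 burnt (F count now 3)
Step 5: +0 fires, +3 burnt (F count now 0)
Fire out after step 5
Initially T: 21, now '.': 28
Total burnt (originally-T cells now '.'): 19

Answer: 19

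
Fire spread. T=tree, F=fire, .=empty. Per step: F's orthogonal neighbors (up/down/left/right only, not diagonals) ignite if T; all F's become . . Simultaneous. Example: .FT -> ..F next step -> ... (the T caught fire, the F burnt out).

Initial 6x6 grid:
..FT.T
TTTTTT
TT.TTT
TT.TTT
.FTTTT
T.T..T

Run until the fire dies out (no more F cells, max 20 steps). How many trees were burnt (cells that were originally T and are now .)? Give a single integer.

Answer: 24

Derivation:
Step 1: +4 fires, +2 burnt (F count now 4)
Step 2: +6 fires, +4 burnt (F count now 6)
Step 3: +6 fires, +6 burnt (F count now 6)
Step 4: +4 fires, +6 burnt (F count now 4)
Step 5: +4 fires, +4 burnt (F count now 4)
Step 6: +0 fires, +4 burnt (F count now 0)
Fire out after step 6
Initially T: 25, now '.': 35
Total burnt (originally-T cells now '.'): 24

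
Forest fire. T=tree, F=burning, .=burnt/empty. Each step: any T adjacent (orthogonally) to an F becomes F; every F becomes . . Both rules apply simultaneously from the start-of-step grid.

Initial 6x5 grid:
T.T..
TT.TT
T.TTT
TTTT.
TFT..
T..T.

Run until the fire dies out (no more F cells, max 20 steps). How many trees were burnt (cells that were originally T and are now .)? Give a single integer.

Step 1: +3 fires, +1 burnt (F count now 3)
Step 2: +3 fires, +3 burnt (F count now 3)
Step 3: +3 fires, +3 burnt (F count now 3)
Step 4: +2 fires, +3 burnt (F count now 2)
Step 5: +4 fires, +2 burnt (F count now 4)
Step 6: +1 fires, +4 burnt (F count now 1)
Step 7: +0 fires, +1 burnt (F count now 0)
Fire out after step 7
Initially T: 18, now '.': 28
Total burnt (originally-T cells now '.'): 16

Answer: 16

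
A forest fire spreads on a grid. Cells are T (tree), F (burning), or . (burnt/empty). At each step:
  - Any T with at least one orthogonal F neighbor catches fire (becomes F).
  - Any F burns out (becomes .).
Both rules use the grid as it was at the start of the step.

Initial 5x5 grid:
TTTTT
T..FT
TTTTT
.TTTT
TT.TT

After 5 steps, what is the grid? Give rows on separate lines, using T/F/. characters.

Step 1: 3 trees catch fire, 1 burn out
  TTTFT
  T...F
  TTTFT
  .TTTT
  TT.TT
Step 2: 5 trees catch fire, 3 burn out
  TTF.F
  T....
  TTF.F
  .TTFT
  TT.TT
Step 3: 5 trees catch fire, 5 burn out
  TF...
  T....
  TF...
  .TF.F
  TT.FT
Step 4: 4 trees catch fire, 5 burn out
  F....
  T....
  F....
  .F...
  TT..F
Step 5: 2 trees catch fire, 4 burn out
  .....
  F....
  .....
  .....
  TF...

.....
F....
.....
.....
TF...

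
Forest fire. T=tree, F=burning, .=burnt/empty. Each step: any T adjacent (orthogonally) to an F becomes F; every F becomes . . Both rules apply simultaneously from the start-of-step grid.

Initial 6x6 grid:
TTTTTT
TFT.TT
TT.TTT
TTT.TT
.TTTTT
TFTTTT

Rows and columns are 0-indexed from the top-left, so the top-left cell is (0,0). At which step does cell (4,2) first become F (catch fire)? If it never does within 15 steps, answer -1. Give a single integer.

Step 1: cell (4,2)='T' (+7 fires, +2 burnt)
Step 2: cell (4,2)='F' (+6 fires, +7 burnt)
  -> target ignites at step 2
Step 3: cell (4,2)='.' (+5 fires, +6 burnt)
Step 4: cell (4,2)='.' (+3 fires, +5 burnt)
Step 5: cell (4,2)='.' (+4 fires, +3 burnt)
Step 6: cell (4,2)='.' (+3 fires, +4 burnt)
Step 7: cell (4,2)='.' (+2 fires, +3 burnt)
Step 8: cell (4,2)='.' (+0 fires, +2 burnt)
  fire out at step 8

2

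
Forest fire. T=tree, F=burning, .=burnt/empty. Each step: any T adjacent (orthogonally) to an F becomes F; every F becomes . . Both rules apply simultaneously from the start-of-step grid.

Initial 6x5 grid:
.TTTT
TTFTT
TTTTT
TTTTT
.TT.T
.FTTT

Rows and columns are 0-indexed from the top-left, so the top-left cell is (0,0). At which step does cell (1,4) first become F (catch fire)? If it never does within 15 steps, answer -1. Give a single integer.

Step 1: cell (1,4)='T' (+6 fires, +2 burnt)
Step 2: cell (1,4)='F' (+10 fires, +6 burnt)
  -> target ignites at step 2
Step 3: cell (1,4)='.' (+6 fires, +10 burnt)
Step 4: cell (1,4)='.' (+2 fires, +6 burnt)
Step 5: cell (1,4)='.' (+0 fires, +2 burnt)
  fire out at step 5

2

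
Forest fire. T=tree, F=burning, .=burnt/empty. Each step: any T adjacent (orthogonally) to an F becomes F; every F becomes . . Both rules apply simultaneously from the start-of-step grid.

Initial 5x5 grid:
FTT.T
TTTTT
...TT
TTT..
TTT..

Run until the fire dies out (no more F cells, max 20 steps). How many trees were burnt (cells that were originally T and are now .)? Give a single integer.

Answer: 10

Derivation:
Step 1: +2 fires, +1 burnt (F count now 2)
Step 2: +2 fires, +2 burnt (F count now 2)
Step 3: +1 fires, +2 burnt (F count now 1)
Step 4: +1 fires, +1 burnt (F count now 1)
Step 5: +2 fires, +1 burnt (F count now 2)
Step 6: +2 fires, +2 burnt (F count now 2)
Step 7: +0 fires, +2 burnt (F count now 0)
Fire out after step 7
Initially T: 16, now '.': 19
Total burnt (originally-T cells now '.'): 10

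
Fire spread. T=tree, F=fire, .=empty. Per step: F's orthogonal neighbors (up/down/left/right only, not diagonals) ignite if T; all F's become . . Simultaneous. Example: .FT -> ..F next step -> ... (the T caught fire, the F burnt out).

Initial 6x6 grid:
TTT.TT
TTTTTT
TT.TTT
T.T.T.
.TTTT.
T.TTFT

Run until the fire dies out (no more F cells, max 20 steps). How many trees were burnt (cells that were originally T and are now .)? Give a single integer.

Answer: 26

Derivation:
Step 1: +3 fires, +1 burnt (F count now 3)
Step 2: +3 fires, +3 burnt (F count now 3)
Step 3: +2 fires, +3 burnt (F count now 2)
Step 4: +5 fires, +2 burnt (F count now 5)
Step 5: +3 fires, +5 burnt (F count now 3)
Step 6: +2 fires, +3 burnt (F count now 2)
Step 7: +2 fires, +2 burnt (F count now 2)
Step 8: +3 fires, +2 burnt (F count now 3)
Step 9: +2 fires, +3 burnt (F count now 2)
Step 10: +1 fires, +2 burnt (F count now 1)
Step 11: +0 fires, +1 burnt (F count now 0)
Fire out after step 11
Initially T: 27, now '.': 35
Total burnt (originally-T cells now '.'): 26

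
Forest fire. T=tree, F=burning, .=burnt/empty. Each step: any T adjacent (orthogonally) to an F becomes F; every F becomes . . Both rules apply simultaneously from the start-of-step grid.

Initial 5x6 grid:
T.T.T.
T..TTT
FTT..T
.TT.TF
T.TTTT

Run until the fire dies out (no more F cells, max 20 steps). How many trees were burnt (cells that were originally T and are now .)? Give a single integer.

Answer: 16

Derivation:
Step 1: +5 fires, +2 burnt (F count now 5)
Step 2: +5 fires, +5 burnt (F count now 5)
Step 3: +3 fires, +5 burnt (F count now 3)
Step 4: +3 fires, +3 burnt (F count now 3)
Step 5: +0 fires, +3 burnt (F count now 0)
Fire out after step 5
Initially T: 18, now '.': 28
Total burnt (originally-T cells now '.'): 16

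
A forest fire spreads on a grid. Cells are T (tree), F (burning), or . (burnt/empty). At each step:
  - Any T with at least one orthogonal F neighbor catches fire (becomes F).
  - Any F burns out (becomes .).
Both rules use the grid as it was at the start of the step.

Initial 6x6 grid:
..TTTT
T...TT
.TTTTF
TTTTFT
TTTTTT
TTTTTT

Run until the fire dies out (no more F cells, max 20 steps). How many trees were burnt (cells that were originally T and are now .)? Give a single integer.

Answer: 27

Derivation:
Step 1: +5 fires, +2 burnt (F count now 5)
Step 2: +7 fires, +5 burnt (F count now 7)
Step 3: +6 fires, +7 burnt (F count now 6)
Step 4: +5 fires, +6 burnt (F count now 5)
Step 5: +3 fires, +5 burnt (F count now 3)
Step 6: +1 fires, +3 burnt (F count now 1)
Step 7: +0 fires, +1 burnt (F count now 0)
Fire out after step 7
Initially T: 28, now '.': 35
Total burnt (originally-T cells now '.'): 27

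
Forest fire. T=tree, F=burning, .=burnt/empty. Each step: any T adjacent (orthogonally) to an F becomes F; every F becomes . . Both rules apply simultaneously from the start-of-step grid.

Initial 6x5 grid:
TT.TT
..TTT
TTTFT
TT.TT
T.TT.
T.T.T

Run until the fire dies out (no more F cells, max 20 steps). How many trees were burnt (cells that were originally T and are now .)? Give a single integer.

Step 1: +4 fires, +1 burnt (F count now 4)
Step 2: +6 fires, +4 burnt (F count now 6)
Step 3: +4 fires, +6 burnt (F count now 4)
Step 4: +2 fires, +4 burnt (F count now 2)
Step 5: +1 fires, +2 burnt (F count now 1)
Step 6: +1 fires, +1 burnt (F count now 1)
Step 7: +0 fires, +1 burnt (F count now 0)
Fire out after step 7
Initially T: 21, now '.': 27
Total burnt (originally-T cells now '.'): 18

Answer: 18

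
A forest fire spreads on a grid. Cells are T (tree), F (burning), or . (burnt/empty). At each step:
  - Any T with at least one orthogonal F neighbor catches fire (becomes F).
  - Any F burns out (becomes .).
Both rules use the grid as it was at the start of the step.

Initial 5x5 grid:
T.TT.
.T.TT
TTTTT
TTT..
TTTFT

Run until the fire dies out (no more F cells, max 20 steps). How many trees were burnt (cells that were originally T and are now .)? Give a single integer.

Step 1: +2 fires, +1 burnt (F count now 2)
Step 2: +2 fires, +2 burnt (F count now 2)
Step 3: +3 fires, +2 burnt (F count now 3)
Step 4: +3 fires, +3 burnt (F count now 3)
Step 5: +4 fires, +3 burnt (F count now 4)
Step 6: +2 fires, +4 burnt (F count now 2)
Step 7: +1 fires, +2 burnt (F count now 1)
Step 8: +0 fires, +1 burnt (F count now 0)
Fire out after step 8
Initially T: 18, now '.': 24
Total burnt (originally-T cells now '.'): 17

Answer: 17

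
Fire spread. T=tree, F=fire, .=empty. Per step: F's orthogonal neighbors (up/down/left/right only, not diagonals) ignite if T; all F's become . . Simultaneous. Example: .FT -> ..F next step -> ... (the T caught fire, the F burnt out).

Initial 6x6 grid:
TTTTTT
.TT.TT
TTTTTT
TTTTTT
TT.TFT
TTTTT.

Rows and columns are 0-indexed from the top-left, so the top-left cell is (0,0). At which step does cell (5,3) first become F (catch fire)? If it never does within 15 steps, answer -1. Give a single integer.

Step 1: cell (5,3)='T' (+4 fires, +1 burnt)
Step 2: cell (5,3)='F' (+4 fires, +4 burnt)
  -> target ignites at step 2
Step 3: cell (5,3)='.' (+5 fires, +4 burnt)
Step 4: cell (5,3)='.' (+5 fires, +5 burnt)
Step 5: cell (5,3)='.' (+7 fires, +5 burnt)
Step 6: cell (5,3)='.' (+4 fires, +7 burnt)
Step 7: cell (5,3)='.' (+1 fires, +4 burnt)
Step 8: cell (5,3)='.' (+1 fires, +1 burnt)
Step 9: cell (5,3)='.' (+0 fires, +1 burnt)
  fire out at step 9

2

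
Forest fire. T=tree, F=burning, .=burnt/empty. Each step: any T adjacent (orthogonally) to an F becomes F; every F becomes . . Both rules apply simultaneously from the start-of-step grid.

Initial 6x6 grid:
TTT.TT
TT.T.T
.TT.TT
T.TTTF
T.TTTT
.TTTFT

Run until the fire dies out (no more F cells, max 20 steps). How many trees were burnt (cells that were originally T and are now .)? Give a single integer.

Step 1: +6 fires, +2 burnt (F count now 6)
Step 2: +5 fires, +6 burnt (F count now 5)
Step 3: +4 fires, +5 burnt (F count now 4)
Step 4: +2 fires, +4 burnt (F count now 2)
Step 5: +1 fires, +2 burnt (F count now 1)
Step 6: +1 fires, +1 burnt (F count now 1)
Step 7: +2 fires, +1 burnt (F count now 2)
Step 8: +2 fires, +2 burnt (F count now 2)
Step 9: +0 fires, +2 burnt (F count now 0)
Fire out after step 9
Initially T: 26, now '.': 33
Total burnt (originally-T cells now '.'): 23

Answer: 23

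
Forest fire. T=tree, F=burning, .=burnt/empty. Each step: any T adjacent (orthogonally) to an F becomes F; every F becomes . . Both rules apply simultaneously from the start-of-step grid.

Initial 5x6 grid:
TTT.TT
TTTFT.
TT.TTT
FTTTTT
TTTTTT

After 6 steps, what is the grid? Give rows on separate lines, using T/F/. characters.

Step 1: 6 trees catch fire, 2 burn out
  TTT.TT
  TTF.F.
  FT.FTT
  .FTTTT
  FTTTTT
Step 2: 9 trees catch fire, 6 burn out
  TTF.FT
  FF....
  .F..FT
  ..FFTT
  .FTTTT
Step 3: 7 trees catch fire, 9 burn out
  FF...F
  ......
  .....F
  ....FT
  ..FFTT
Step 4: 2 trees catch fire, 7 burn out
  ......
  ......
  ......
  .....F
  ....FT
Step 5: 1 trees catch fire, 2 burn out
  ......
  ......
  ......
  ......
  .....F
Step 6: 0 trees catch fire, 1 burn out
  ......
  ......
  ......
  ......
  ......

......
......
......
......
......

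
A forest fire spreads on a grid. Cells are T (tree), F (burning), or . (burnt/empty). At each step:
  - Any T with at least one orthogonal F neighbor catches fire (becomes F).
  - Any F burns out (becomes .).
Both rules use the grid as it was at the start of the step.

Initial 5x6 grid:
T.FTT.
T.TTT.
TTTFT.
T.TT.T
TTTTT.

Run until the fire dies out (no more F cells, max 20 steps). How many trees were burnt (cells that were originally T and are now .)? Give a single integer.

Step 1: +6 fires, +2 burnt (F count now 6)
Step 2: +5 fires, +6 burnt (F count now 5)
Step 3: +3 fires, +5 burnt (F count now 3)
Step 4: +3 fires, +3 burnt (F count now 3)
Step 5: +2 fires, +3 burnt (F count now 2)
Step 6: +0 fires, +2 burnt (F count now 0)
Fire out after step 6
Initially T: 20, now '.': 29
Total burnt (originally-T cells now '.'): 19

Answer: 19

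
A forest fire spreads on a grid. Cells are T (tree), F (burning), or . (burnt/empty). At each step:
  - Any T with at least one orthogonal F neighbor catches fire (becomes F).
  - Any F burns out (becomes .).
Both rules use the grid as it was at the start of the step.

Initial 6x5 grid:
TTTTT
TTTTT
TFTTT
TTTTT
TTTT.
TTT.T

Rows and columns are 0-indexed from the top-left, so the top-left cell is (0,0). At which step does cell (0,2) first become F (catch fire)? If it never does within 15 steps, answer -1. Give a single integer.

Step 1: cell (0,2)='T' (+4 fires, +1 burnt)
Step 2: cell (0,2)='T' (+7 fires, +4 burnt)
Step 3: cell (0,2)='F' (+8 fires, +7 burnt)
  -> target ignites at step 3
Step 4: cell (0,2)='.' (+6 fires, +8 burnt)
Step 5: cell (0,2)='.' (+1 fires, +6 burnt)
Step 6: cell (0,2)='.' (+0 fires, +1 burnt)
  fire out at step 6

3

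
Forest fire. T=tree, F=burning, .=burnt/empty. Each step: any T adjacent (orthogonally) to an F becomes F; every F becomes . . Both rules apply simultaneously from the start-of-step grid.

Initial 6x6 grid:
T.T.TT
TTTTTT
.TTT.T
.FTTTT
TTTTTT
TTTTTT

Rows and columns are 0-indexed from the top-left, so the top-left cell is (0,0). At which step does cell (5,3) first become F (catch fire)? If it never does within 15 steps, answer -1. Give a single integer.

Step 1: cell (5,3)='T' (+3 fires, +1 burnt)
Step 2: cell (5,3)='T' (+6 fires, +3 burnt)
Step 3: cell (5,3)='T' (+7 fires, +6 burnt)
Step 4: cell (5,3)='F' (+6 fires, +7 burnt)
  -> target ignites at step 4
Step 5: cell (5,3)='.' (+4 fires, +6 burnt)
Step 6: cell (5,3)='.' (+3 fires, +4 burnt)
Step 7: cell (5,3)='.' (+1 fires, +3 burnt)
Step 8: cell (5,3)='.' (+0 fires, +1 burnt)
  fire out at step 8

4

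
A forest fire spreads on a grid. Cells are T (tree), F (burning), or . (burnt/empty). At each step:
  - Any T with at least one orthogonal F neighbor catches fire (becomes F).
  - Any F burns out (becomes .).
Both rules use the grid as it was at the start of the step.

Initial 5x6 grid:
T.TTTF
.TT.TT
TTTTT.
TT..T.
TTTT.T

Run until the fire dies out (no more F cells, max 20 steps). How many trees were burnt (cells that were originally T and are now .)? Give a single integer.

Answer: 19

Derivation:
Step 1: +2 fires, +1 burnt (F count now 2)
Step 2: +2 fires, +2 burnt (F count now 2)
Step 3: +2 fires, +2 burnt (F count now 2)
Step 4: +3 fires, +2 burnt (F count now 3)
Step 5: +2 fires, +3 burnt (F count now 2)
Step 6: +1 fires, +2 burnt (F count now 1)
Step 7: +2 fires, +1 burnt (F count now 2)
Step 8: +2 fires, +2 burnt (F count now 2)
Step 9: +2 fires, +2 burnt (F count now 2)
Step 10: +1 fires, +2 burnt (F count now 1)
Step 11: +0 fires, +1 burnt (F count now 0)
Fire out after step 11
Initially T: 21, now '.': 28
Total burnt (originally-T cells now '.'): 19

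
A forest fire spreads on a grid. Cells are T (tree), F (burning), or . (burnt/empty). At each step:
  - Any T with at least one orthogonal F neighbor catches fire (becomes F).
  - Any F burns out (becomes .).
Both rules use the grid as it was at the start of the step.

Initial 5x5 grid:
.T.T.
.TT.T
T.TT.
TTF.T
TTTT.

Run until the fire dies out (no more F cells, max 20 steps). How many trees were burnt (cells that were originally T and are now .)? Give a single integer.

Answer: 12

Derivation:
Step 1: +3 fires, +1 burnt (F count now 3)
Step 2: +5 fires, +3 burnt (F count now 5)
Step 3: +3 fires, +5 burnt (F count now 3)
Step 4: +1 fires, +3 burnt (F count now 1)
Step 5: +0 fires, +1 burnt (F count now 0)
Fire out after step 5
Initially T: 15, now '.': 22
Total burnt (originally-T cells now '.'): 12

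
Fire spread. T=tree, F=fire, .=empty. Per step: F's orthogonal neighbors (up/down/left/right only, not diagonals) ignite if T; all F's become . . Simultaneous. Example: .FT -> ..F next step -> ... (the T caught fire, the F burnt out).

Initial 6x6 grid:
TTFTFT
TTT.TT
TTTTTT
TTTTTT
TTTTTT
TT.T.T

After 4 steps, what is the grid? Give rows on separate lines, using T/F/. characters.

Step 1: 5 trees catch fire, 2 burn out
  TF.F.F
  TTF.FT
  TTTTTT
  TTTTTT
  TTTTTT
  TT.T.T
Step 2: 5 trees catch fire, 5 burn out
  F.....
  TF...F
  TTFTFT
  TTTTTT
  TTTTTT
  TT.T.T
Step 3: 6 trees catch fire, 5 burn out
  ......
  F.....
  TF.F.F
  TTFTFT
  TTTTTT
  TT.T.T
Step 4: 6 trees catch fire, 6 burn out
  ......
  ......
  F.....
  TF.F.F
  TTFTFT
  TT.T.T

......
......
F.....
TF.F.F
TTFTFT
TT.T.T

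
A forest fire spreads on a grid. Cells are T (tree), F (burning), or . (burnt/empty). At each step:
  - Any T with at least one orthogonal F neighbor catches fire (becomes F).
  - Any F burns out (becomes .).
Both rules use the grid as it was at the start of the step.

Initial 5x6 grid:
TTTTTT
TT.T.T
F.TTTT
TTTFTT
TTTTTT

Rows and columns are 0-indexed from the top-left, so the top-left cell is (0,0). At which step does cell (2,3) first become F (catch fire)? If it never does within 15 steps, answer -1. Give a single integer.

Step 1: cell (2,3)='F' (+6 fires, +2 burnt)
  -> target ignites at step 1
Step 2: cell (2,3)='.' (+10 fires, +6 burnt)
Step 3: cell (2,3)='.' (+5 fires, +10 burnt)
Step 4: cell (2,3)='.' (+3 fires, +5 burnt)
Step 5: cell (2,3)='.' (+1 fires, +3 burnt)
Step 6: cell (2,3)='.' (+0 fires, +1 burnt)
  fire out at step 6

1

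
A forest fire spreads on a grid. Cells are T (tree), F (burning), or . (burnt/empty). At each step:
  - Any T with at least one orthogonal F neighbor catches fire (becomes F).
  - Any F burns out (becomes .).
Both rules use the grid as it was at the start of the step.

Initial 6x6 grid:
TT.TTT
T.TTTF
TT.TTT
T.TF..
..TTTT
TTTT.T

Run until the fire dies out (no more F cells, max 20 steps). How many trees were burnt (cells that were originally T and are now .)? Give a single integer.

Answer: 19

Derivation:
Step 1: +6 fires, +2 burnt (F count now 6)
Step 2: +6 fires, +6 burnt (F count now 6)
Step 3: +4 fires, +6 burnt (F count now 4)
Step 4: +2 fires, +4 burnt (F count now 2)
Step 5: +1 fires, +2 burnt (F count now 1)
Step 6: +0 fires, +1 burnt (F count now 0)
Fire out after step 6
Initially T: 25, now '.': 30
Total burnt (originally-T cells now '.'): 19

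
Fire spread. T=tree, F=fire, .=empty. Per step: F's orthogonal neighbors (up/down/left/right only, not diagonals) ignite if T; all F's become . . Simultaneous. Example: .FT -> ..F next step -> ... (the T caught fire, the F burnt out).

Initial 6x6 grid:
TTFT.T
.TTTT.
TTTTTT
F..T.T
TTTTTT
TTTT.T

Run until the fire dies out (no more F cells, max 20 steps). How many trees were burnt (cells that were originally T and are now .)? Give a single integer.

Step 1: +5 fires, +2 burnt (F count now 5)
Step 2: +7 fires, +5 burnt (F count now 7)
Step 3: +4 fires, +7 burnt (F count now 4)
Step 4: +4 fires, +4 burnt (F count now 4)
Step 5: +3 fires, +4 burnt (F count now 3)
Step 6: +2 fires, +3 burnt (F count now 2)
Step 7: +1 fires, +2 burnt (F count now 1)
Step 8: +0 fires, +1 burnt (F count now 0)
Fire out after step 8
Initially T: 27, now '.': 35
Total burnt (originally-T cells now '.'): 26

Answer: 26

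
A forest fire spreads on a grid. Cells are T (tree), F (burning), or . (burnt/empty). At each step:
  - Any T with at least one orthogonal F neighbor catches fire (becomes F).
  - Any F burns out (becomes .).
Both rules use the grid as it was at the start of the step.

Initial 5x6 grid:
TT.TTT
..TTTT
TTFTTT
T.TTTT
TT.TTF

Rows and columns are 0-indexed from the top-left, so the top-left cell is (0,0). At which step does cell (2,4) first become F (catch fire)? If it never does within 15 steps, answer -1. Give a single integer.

Step 1: cell (2,4)='T' (+6 fires, +2 burnt)
Step 2: cell (2,4)='F' (+7 fires, +6 burnt)
  -> target ignites at step 2
Step 3: cell (2,4)='.' (+4 fires, +7 burnt)
Step 4: cell (2,4)='.' (+3 fires, +4 burnt)
Step 5: cell (2,4)='.' (+1 fires, +3 burnt)
Step 6: cell (2,4)='.' (+0 fires, +1 burnt)
  fire out at step 6

2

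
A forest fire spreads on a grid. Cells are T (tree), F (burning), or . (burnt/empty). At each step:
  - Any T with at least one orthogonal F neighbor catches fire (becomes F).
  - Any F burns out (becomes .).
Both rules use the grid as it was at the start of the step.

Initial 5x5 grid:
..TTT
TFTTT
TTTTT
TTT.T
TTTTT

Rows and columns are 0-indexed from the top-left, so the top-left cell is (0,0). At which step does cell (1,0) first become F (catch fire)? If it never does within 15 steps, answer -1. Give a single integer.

Step 1: cell (1,0)='F' (+3 fires, +1 burnt)
  -> target ignites at step 1
Step 2: cell (1,0)='.' (+5 fires, +3 burnt)
Step 3: cell (1,0)='.' (+6 fires, +5 burnt)
Step 4: cell (1,0)='.' (+4 fires, +6 burnt)
Step 5: cell (1,0)='.' (+2 fires, +4 burnt)
Step 6: cell (1,0)='.' (+1 fires, +2 burnt)
Step 7: cell (1,0)='.' (+0 fires, +1 burnt)
  fire out at step 7

1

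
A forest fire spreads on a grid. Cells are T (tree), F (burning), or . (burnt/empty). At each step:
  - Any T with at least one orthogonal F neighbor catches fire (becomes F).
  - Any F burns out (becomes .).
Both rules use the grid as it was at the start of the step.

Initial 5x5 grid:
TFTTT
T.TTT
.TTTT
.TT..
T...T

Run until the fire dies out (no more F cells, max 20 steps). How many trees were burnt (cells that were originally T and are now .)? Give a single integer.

Step 1: +2 fires, +1 burnt (F count now 2)
Step 2: +3 fires, +2 burnt (F count now 3)
Step 3: +3 fires, +3 burnt (F count now 3)
Step 4: +4 fires, +3 burnt (F count now 4)
Step 5: +2 fires, +4 burnt (F count now 2)
Step 6: +0 fires, +2 burnt (F count now 0)
Fire out after step 6
Initially T: 16, now '.': 23
Total burnt (originally-T cells now '.'): 14

Answer: 14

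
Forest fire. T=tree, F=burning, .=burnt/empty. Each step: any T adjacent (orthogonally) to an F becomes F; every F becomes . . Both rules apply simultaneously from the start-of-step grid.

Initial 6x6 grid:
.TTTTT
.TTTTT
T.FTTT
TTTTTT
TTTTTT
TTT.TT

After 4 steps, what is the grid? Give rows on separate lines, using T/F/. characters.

Step 1: 3 trees catch fire, 1 burn out
  .TTTTT
  .TFTTT
  T..FTT
  TTFTTT
  TTTTTT
  TTT.TT
Step 2: 7 trees catch fire, 3 burn out
  .TFTTT
  .F.FTT
  T...FT
  TF.FTT
  TTFTTT
  TTT.TT
Step 3: 9 trees catch fire, 7 burn out
  .F.FTT
  ....FT
  T....F
  F...FT
  TF.FTT
  TTF.TT
Step 4: 7 trees catch fire, 9 burn out
  ....FT
  .....F
  F.....
  .....F
  F...FT
  TF..TT

....FT
.....F
F.....
.....F
F...FT
TF..TT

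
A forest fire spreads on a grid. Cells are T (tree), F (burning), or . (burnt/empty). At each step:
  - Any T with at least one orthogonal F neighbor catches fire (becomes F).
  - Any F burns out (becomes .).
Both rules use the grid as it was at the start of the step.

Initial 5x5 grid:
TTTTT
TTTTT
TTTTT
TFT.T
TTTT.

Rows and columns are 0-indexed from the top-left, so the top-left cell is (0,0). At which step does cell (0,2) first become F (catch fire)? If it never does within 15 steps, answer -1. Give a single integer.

Step 1: cell (0,2)='T' (+4 fires, +1 burnt)
Step 2: cell (0,2)='T' (+5 fires, +4 burnt)
Step 3: cell (0,2)='T' (+5 fires, +5 burnt)
Step 4: cell (0,2)='F' (+4 fires, +5 burnt)
  -> target ignites at step 4
Step 5: cell (0,2)='.' (+3 fires, +4 burnt)
Step 6: cell (0,2)='.' (+1 fires, +3 burnt)
Step 7: cell (0,2)='.' (+0 fires, +1 burnt)
  fire out at step 7

4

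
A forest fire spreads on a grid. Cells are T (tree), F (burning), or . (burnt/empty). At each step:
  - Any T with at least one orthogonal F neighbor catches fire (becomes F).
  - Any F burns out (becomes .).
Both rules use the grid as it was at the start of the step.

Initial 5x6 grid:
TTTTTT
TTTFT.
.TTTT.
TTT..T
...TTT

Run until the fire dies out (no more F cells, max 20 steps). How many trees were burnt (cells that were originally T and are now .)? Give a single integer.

Step 1: +4 fires, +1 burnt (F count now 4)
Step 2: +5 fires, +4 burnt (F count now 5)
Step 3: +5 fires, +5 burnt (F count now 5)
Step 4: +2 fires, +5 burnt (F count now 2)
Step 5: +1 fires, +2 burnt (F count now 1)
Step 6: +0 fires, +1 burnt (F count now 0)
Fire out after step 6
Initially T: 21, now '.': 26
Total burnt (originally-T cells now '.'): 17

Answer: 17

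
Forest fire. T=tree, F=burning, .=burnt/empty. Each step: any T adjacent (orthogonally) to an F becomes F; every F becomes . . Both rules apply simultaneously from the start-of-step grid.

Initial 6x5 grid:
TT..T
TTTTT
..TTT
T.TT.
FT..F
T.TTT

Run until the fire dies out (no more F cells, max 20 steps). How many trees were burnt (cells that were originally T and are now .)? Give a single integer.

Step 1: +4 fires, +2 burnt (F count now 4)
Step 2: +1 fires, +4 burnt (F count now 1)
Step 3: +1 fires, +1 burnt (F count now 1)
Step 4: +0 fires, +1 burnt (F count now 0)
Fire out after step 4
Initially T: 19, now '.': 17
Total burnt (originally-T cells now '.'): 6

Answer: 6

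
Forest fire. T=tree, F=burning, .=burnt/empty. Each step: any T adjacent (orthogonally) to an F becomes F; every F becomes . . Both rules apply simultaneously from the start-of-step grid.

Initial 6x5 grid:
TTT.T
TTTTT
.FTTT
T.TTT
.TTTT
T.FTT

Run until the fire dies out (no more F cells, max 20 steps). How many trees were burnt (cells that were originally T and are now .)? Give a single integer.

Answer: 21

Derivation:
Step 1: +4 fires, +2 burnt (F count now 4)
Step 2: +8 fires, +4 burnt (F count now 8)
Step 3: +6 fires, +8 burnt (F count now 6)
Step 4: +2 fires, +6 burnt (F count now 2)
Step 5: +1 fires, +2 burnt (F count now 1)
Step 6: +0 fires, +1 burnt (F count now 0)
Fire out after step 6
Initially T: 23, now '.': 28
Total burnt (originally-T cells now '.'): 21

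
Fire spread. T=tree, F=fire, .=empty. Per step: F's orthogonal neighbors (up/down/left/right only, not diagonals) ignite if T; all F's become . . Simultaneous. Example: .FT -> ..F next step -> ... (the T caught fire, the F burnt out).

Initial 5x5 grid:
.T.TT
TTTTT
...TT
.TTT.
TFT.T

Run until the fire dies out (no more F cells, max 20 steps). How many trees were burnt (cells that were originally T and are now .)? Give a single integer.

Answer: 15

Derivation:
Step 1: +3 fires, +1 burnt (F count now 3)
Step 2: +1 fires, +3 burnt (F count now 1)
Step 3: +1 fires, +1 burnt (F count now 1)
Step 4: +1 fires, +1 burnt (F count now 1)
Step 5: +2 fires, +1 burnt (F count now 2)
Step 6: +3 fires, +2 burnt (F count now 3)
Step 7: +2 fires, +3 burnt (F count now 2)
Step 8: +2 fires, +2 burnt (F count now 2)
Step 9: +0 fires, +2 burnt (F count now 0)
Fire out after step 9
Initially T: 16, now '.': 24
Total burnt (originally-T cells now '.'): 15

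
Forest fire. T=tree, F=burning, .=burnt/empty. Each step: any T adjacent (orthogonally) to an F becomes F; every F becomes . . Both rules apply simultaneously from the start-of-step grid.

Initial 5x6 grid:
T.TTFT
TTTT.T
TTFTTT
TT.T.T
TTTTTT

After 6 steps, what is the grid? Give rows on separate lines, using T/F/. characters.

Step 1: 5 trees catch fire, 2 burn out
  T.TF.F
  TTFT.T
  TF.FTT
  TT.T.T
  TTTTTT
Step 2: 8 trees catch fire, 5 burn out
  T.F...
  TF.F.F
  F...FT
  TF.F.T
  TTTTTT
Step 3: 5 trees catch fire, 8 burn out
  T.....
  F.....
  .....F
  F....T
  TFTFTT
Step 4: 5 trees catch fire, 5 burn out
  F.....
  ......
  ......
  .....F
  F.F.FT
Step 5: 1 trees catch fire, 5 burn out
  ......
  ......
  ......
  ......
  .....F
Step 6: 0 trees catch fire, 1 burn out
  ......
  ......
  ......
  ......
  ......

......
......
......
......
......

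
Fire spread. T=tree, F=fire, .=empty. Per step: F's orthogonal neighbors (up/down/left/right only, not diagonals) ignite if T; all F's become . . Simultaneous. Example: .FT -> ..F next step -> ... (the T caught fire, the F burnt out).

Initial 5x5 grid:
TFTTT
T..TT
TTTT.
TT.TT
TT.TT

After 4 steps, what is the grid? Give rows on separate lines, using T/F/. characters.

Step 1: 2 trees catch fire, 1 burn out
  F.FTT
  T..TT
  TTTT.
  TT.TT
  TT.TT
Step 2: 2 trees catch fire, 2 burn out
  ...FT
  F..TT
  TTTT.
  TT.TT
  TT.TT
Step 3: 3 trees catch fire, 2 burn out
  ....F
  ...FT
  FTTT.
  TT.TT
  TT.TT
Step 4: 4 trees catch fire, 3 burn out
  .....
  ....F
  .FTF.
  FT.TT
  TT.TT

.....
....F
.FTF.
FT.TT
TT.TT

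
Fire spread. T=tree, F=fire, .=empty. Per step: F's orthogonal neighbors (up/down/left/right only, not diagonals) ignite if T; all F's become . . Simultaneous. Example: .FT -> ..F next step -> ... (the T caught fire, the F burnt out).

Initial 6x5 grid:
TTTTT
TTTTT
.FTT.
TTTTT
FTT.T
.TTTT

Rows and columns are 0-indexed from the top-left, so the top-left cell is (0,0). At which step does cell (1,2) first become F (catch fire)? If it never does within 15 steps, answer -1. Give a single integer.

Step 1: cell (1,2)='T' (+5 fires, +2 burnt)
Step 2: cell (1,2)='F' (+7 fires, +5 burnt)
  -> target ignites at step 2
Step 3: cell (1,2)='.' (+5 fires, +7 burnt)
Step 4: cell (1,2)='.' (+4 fires, +5 burnt)
Step 5: cell (1,2)='.' (+3 fires, +4 burnt)
Step 6: cell (1,2)='.' (+0 fires, +3 burnt)
  fire out at step 6

2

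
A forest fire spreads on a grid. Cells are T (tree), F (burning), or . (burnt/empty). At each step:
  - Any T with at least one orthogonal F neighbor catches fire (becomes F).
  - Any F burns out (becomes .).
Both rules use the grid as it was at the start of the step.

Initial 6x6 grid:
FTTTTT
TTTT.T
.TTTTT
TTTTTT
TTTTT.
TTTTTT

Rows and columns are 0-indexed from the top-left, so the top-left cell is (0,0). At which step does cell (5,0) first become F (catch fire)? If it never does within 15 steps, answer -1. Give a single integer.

Step 1: cell (5,0)='T' (+2 fires, +1 burnt)
Step 2: cell (5,0)='T' (+2 fires, +2 burnt)
Step 3: cell (5,0)='T' (+3 fires, +2 burnt)
Step 4: cell (5,0)='T' (+4 fires, +3 burnt)
Step 5: cell (5,0)='T' (+5 fires, +4 burnt)
Step 6: cell (5,0)='T' (+6 fires, +5 burnt)
Step 7: cell (5,0)='F' (+5 fires, +6 burnt)
  -> target ignites at step 7
Step 8: cell (5,0)='.' (+3 fires, +5 burnt)
Step 9: cell (5,0)='.' (+1 fires, +3 burnt)
Step 10: cell (5,0)='.' (+1 fires, +1 burnt)
Step 11: cell (5,0)='.' (+0 fires, +1 burnt)
  fire out at step 11

7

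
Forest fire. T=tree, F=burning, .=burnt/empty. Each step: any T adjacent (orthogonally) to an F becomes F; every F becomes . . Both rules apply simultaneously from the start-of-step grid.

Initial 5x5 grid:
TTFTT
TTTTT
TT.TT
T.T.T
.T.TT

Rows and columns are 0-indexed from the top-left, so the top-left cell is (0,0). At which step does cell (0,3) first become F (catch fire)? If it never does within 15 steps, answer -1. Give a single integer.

Step 1: cell (0,3)='F' (+3 fires, +1 burnt)
  -> target ignites at step 1
Step 2: cell (0,3)='.' (+4 fires, +3 burnt)
Step 3: cell (0,3)='.' (+4 fires, +4 burnt)
Step 4: cell (0,3)='.' (+2 fires, +4 burnt)
Step 5: cell (0,3)='.' (+2 fires, +2 burnt)
Step 6: cell (0,3)='.' (+1 fires, +2 burnt)
Step 7: cell (0,3)='.' (+1 fires, +1 burnt)
Step 8: cell (0,3)='.' (+0 fires, +1 burnt)
  fire out at step 8

1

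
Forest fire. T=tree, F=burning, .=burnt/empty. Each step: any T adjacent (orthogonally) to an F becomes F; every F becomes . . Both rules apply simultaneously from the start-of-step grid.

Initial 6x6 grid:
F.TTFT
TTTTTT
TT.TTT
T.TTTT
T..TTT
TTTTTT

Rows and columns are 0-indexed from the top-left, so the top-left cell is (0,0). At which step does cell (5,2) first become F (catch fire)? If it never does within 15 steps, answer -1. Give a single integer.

Step 1: cell (5,2)='T' (+4 fires, +2 burnt)
Step 2: cell (5,2)='T' (+6 fires, +4 burnt)
Step 3: cell (5,2)='T' (+6 fires, +6 burnt)
Step 4: cell (5,2)='T' (+4 fires, +6 burnt)
Step 5: cell (5,2)='T' (+5 fires, +4 burnt)
Step 6: cell (5,2)='T' (+3 fires, +5 burnt)
Step 7: cell (5,2)='F' (+1 fires, +3 burnt)
  -> target ignites at step 7
Step 8: cell (5,2)='.' (+0 fires, +1 burnt)
  fire out at step 8

7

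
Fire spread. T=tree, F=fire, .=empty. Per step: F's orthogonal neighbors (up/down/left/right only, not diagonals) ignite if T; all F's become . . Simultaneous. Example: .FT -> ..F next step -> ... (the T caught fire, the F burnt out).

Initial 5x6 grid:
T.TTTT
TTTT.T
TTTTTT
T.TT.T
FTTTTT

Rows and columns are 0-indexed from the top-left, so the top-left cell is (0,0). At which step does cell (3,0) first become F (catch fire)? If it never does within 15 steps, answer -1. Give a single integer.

Step 1: cell (3,0)='F' (+2 fires, +1 burnt)
  -> target ignites at step 1
Step 2: cell (3,0)='.' (+2 fires, +2 burnt)
Step 3: cell (3,0)='.' (+4 fires, +2 burnt)
Step 4: cell (3,0)='.' (+5 fires, +4 burnt)
Step 5: cell (3,0)='.' (+3 fires, +5 burnt)
Step 6: cell (3,0)='.' (+4 fires, +3 burnt)
Step 7: cell (3,0)='.' (+2 fires, +4 burnt)
Step 8: cell (3,0)='.' (+2 fires, +2 burnt)
Step 9: cell (3,0)='.' (+1 fires, +2 burnt)
Step 10: cell (3,0)='.' (+0 fires, +1 burnt)
  fire out at step 10

1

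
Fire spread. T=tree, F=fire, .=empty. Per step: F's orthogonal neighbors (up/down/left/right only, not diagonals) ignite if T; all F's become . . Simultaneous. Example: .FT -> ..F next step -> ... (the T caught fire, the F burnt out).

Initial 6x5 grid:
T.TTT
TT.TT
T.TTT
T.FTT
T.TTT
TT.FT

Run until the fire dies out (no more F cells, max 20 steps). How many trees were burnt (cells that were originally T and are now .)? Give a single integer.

Step 1: +5 fires, +2 burnt (F count now 5)
Step 2: +3 fires, +5 burnt (F count now 3)
Step 3: +2 fires, +3 burnt (F count now 2)
Step 4: +2 fires, +2 burnt (F count now 2)
Step 5: +2 fires, +2 burnt (F count now 2)
Step 6: +0 fires, +2 burnt (F count now 0)
Fire out after step 6
Initially T: 22, now '.': 22
Total burnt (originally-T cells now '.'): 14

Answer: 14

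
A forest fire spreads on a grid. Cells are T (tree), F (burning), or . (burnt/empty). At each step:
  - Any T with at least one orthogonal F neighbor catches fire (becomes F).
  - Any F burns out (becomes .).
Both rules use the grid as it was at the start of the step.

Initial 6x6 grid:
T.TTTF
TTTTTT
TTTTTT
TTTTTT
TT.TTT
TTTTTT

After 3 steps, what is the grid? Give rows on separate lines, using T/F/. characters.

Step 1: 2 trees catch fire, 1 burn out
  T.TTF.
  TTTTTF
  TTTTTT
  TTTTTT
  TT.TTT
  TTTTTT
Step 2: 3 trees catch fire, 2 burn out
  T.TF..
  TTTTF.
  TTTTTF
  TTTTTT
  TT.TTT
  TTTTTT
Step 3: 4 trees catch fire, 3 burn out
  T.F...
  TTTF..
  TTTTF.
  TTTTTF
  TT.TTT
  TTTTTT

T.F...
TTTF..
TTTTF.
TTTTTF
TT.TTT
TTTTTT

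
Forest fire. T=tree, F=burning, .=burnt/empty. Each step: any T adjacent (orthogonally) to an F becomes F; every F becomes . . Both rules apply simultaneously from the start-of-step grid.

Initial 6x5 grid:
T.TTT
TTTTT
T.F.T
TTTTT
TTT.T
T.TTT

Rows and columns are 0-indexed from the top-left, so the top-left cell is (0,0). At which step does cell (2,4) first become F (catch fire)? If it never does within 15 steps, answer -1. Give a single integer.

Step 1: cell (2,4)='T' (+2 fires, +1 burnt)
Step 2: cell (2,4)='T' (+6 fires, +2 burnt)
Step 3: cell (2,4)='T' (+7 fires, +6 burnt)
Step 4: cell (2,4)='F' (+7 fires, +7 burnt)
  -> target ignites at step 4
Step 5: cell (2,4)='.' (+2 fires, +7 burnt)
Step 6: cell (2,4)='.' (+0 fires, +2 burnt)
  fire out at step 6

4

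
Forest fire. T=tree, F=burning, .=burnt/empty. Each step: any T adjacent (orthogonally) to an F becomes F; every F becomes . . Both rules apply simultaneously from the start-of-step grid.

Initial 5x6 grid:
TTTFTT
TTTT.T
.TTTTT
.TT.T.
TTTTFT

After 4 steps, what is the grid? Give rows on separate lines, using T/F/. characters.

Step 1: 6 trees catch fire, 2 burn out
  TTF.FT
  TTTF.T
  .TTTTT
  .TT.F.
  TTTF.F
Step 2: 6 trees catch fire, 6 burn out
  TF...F
  TTF..T
  .TTFFT
  .TT...
  TTF...
Step 3: 7 trees catch fire, 6 burn out
  F.....
  TF...F
  .TF..F
  .TF...
  TF....
Step 4: 4 trees catch fire, 7 burn out
  ......
  F.....
  .F....
  .F....
  F.....

......
F.....
.F....
.F....
F.....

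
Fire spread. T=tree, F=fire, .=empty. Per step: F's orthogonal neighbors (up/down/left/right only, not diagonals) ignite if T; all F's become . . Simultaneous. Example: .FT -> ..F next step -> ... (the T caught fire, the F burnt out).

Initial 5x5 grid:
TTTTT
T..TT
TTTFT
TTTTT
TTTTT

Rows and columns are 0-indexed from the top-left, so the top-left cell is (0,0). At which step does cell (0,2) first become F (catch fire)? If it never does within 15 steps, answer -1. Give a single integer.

Step 1: cell (0,2)='T' (+4 fires, +1 burnt)
Step 2: cell (0,2)='T' (+6 fires, +4 burnt)
Step 3: cell (0,2)='F' (+6 fires, +6 burnt)
  -> target ignites at step 3
Step 4: cell (0,2)='.' (+4 fires, +6 burnt)
Step 5: cell (0,2)='.' (+2 fires, +4 burnt)
Step 6: cell (0,2)='.' (+0 fires, +2 burnt)
  fire out at step 6

3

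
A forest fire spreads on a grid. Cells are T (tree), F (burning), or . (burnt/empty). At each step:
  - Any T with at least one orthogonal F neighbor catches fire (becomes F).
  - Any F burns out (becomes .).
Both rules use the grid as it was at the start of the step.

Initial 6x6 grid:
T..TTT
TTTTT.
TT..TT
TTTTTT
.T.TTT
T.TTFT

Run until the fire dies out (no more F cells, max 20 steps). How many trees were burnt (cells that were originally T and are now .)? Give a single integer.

Answer: 26

Derivation:
Step 1: +3 fires, +1 burnt (F count now 3)
Step 2: +4 fires, +3 burnt (F count now 4)
Step 3: +3 fires, +4 burnt (F count now 3)
Step 4: +3 fires, +3 burnt (F count now 3)
Step 5: +3 fires, +3 burnt (F count now 3)
Step 6: +6 fires, +3 burnt (F count now 6)
Step 7: +2 fires, +6 burnt (F count now 2)
Step 8: +1 fires, +2 burnt (F count now 1)
Step 9: +1 fires, +1 burnt (F count now 1)
Step 10: +0 fires, +1 burnt (F count now 0)
Fire out after step 10
Initially T: 27, now '.': 35
Total burnt (originally-T cells now '.'): 26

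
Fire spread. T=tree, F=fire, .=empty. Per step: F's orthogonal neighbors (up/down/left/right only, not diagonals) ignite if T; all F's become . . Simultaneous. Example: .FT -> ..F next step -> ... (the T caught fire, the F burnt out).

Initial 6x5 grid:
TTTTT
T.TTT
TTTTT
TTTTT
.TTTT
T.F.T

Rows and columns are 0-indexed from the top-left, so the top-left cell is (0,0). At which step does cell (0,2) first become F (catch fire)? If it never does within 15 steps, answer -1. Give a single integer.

Step 1: cell (0,2)='T' (+1 fires, +1 burnt)
Step 2: cell (0,2)='T' (+3 fires, +1 burnt)
Step 3: cell (0,2)='T' (+4 fires, +3 burnt)
Step 4: cell (0,2)='T' (+6 fires, +4 burnt)
Step 5: cell (0,2)='F' (+4 fires, +6 burnt)
  -> target ignites at step 5
Step 6: cell (0,2)='.' (+4 fires, +4 burnt)
Step 7: cell (0,2)='.' (+2 fires, +4 burnt)
Step 8: cell (0,2)='.' (+0 fires, +2 burnt)
  fire out at step 8

5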